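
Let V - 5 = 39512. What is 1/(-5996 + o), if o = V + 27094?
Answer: 1/60615 ≈ 1.6498e-5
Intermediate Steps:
V = 39517 (V = 5 + 39512 = 39517)
o = 66611 (o = 39517 + 27094 = 66611)
1/(-5996 + o) = 1/(-5996 + 66611) = 1/60615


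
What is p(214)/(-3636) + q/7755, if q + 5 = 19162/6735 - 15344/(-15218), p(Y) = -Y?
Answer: 673283325083/11468333551950 ≈ 0.058708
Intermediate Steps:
q = -8394071/7320945 (q = -5 + (19162/6735 - 15344/(-15218)) = -5 + (19162*(1/6735) - 15344*(-1/15218)) = -5 + (19162/6735 + 1096/1087) = -5 + 28210654/7320945 = -8394071/7320945 ≈ -1.1466)
p(214)/(-3636) + q/7755 = -1*214/(-3636) - 8394071/7320945/7755 = -214*(-1/3636) - 8394071/7320945*1/7755 = 107/1818 - 8394071/56773928475 = 673283325083/11468333551950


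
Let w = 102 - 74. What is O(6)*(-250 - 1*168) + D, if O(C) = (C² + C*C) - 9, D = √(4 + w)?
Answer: -26334 + 4*√2 ≈ -26328.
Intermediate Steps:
w = 28
D = 4*√2 (D = √(4 + 28) = √32 = 4*√2 ≈ 5.6569)
O(C) = -9 + 2*C² (O(C) = (C² + C²) - 9 = 2*C² - 9 = -9 + 2*C²)
O(6)*(-250 - 1*168) + D = (-9 + 2*6²)*(-250 - 1*168) + 4*√2 = (-9 + 2*36)*(-250 - 168) + 4*√2 = (-9 + 72)*(-418) + 4*√2 = 63*(-418) + 4*√2 = -26334 + 4*√2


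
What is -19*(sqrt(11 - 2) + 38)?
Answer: -779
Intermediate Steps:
-19*(sqrt(11 - 2) + 38) = -19*(sqrt(9) + 38) = -19*(3 + 38) = -19*41 = -779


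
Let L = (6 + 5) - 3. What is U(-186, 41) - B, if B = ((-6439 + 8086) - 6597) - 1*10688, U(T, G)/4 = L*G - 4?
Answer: 16934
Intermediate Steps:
L = 8 (L = 11 - 3 = 8)
U(T, G) = -16 + 32*G (U(T, G) = 4*(8*G - 4) = 4*(-4 + 8*G) = -16 + 32*G)
B = -15638 (B = (1647 - 6597) - 10688 = -4950 - 10688 = -15638)
U(-186, 41) - B = (-16 + 32*41) - 1*(-15638) = (-16 + 1312) + 15638 = 1296 + 15638 = 16934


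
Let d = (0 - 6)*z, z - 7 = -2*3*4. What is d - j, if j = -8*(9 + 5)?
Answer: 214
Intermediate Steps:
z = -17 (z = 7 - 2*3*4 = 7 - 6*4 = 7 - 24 = -17)
d = 102 (d = (0 - 6)*(-17) = -6*(-17) = 102)
j = -112 (j = -8*14 = -112)
d - j = 102 - 1*(-112) = 102 + 112 = 214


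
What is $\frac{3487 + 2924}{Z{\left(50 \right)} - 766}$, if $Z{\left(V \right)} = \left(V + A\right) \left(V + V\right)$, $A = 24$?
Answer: $\frac{6411}{6634} \approx 0.96638$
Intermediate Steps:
$Z{\left(V \right)} = 2 V \left(24 + V\right)$ ($Z{\left(V \right)} = \left(V + 24\right) \left(V + V\right) = \left(24 + V\right) 2 V = 2 V \left(24 + V\right)$)
$\frac{3487 + 2924}{Z{\left(50 \right)} - 766} = \frac{3487 + 2924}{2 \cdot 50 \left(24 + 50\right) - 766} = \frac{6411}{2 \cdot 50 \cdot 74 - 766} = \frac{6411}{7400 - 766} = \frac{6411}{6634}$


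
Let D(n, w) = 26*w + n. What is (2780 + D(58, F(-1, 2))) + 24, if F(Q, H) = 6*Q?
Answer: 2706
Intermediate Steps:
D(n, w) = n + 26*w
(2780 + D(58, F(-1, 2))) + 24 = (2780 + (58 + 26*(6*(-1)))) + 24 = (2780 + (58 + 26*(-6))) + 24 = (2780 + (58 - 156)) + 24 = (2780 - 98) + 24 = 2682 + 24 = 2706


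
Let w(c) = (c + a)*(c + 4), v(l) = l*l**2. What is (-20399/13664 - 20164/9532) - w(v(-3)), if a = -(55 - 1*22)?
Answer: -45052101601/32561312 ≈ -1383.6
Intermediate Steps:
v(l) = l**3
a = -33 (a = -(55 - 22) = -1*33 = -33)
w(c) = (-33 + c)*(4 + c) (w(c) = (c - 33)*(c + 4) = (-33 + c)*(4 + c))
(-20399/13664 - 20164/9532) - w(v(-3)) = (-20399/13664 - 20164/9532) - (-132 + ((-3)**3)**2 - 29*(-3)**3) = (-20399*1/13664 - 20164*1/9532) - (-132 + (-27)**2 - 29*(-27)) = (-20399/13664 - 5041/2383) - (-132 + 729 + 783) = -117491041/32561312 - 1*1380 = -117491041/32561312 - 1380 = -45052101601/32561312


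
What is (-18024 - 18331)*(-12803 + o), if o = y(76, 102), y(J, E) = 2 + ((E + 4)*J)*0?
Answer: 465380355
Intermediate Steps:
y(J, E) = 2 (y(J, E) = 2 + ((4 + E)*J)*0 = 2 + (J*(4 + E))*0 = 2 + 0 = 2)
o = 2
(-18024 - 18331)*(-12803 + o) = (-18024 - 18331)*(-12803 + 2) = -36355*(-12801) = 465380355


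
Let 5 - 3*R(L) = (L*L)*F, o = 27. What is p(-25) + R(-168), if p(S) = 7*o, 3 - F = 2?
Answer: -27652/3 ≈ -9217.3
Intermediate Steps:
F = 1 (F = 3 - 1*2 = 3 - 2 = 1)
p(S) = 189 (p(S) = 7*27 = 189)
R(L) = 5/3 - L**2/3 (R(L) = 5/3 - L*L/3 = 5/3 - L**2/3)
p(-25) + R(-168) = 189 + (5/3 - 1/3*(-168)**2) = 189 + (5/3 - 1/3*28224) = 189 + (5/3 - 9408) = 189 - 28219/3 = -27652/3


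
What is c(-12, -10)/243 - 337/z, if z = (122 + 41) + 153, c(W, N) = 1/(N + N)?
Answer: -204767/191970 ≈ -1.0667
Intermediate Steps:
c(W, N) = 1/(2*N)
z = 316 (z = 163 + 153 = 316)
c(-12, -10)/243 - 337/z = ((½)/(-10))/243 - 337/316 = ((½)*(-⅒))*(1/243) - 337*1/316 = -1/20*1/243 - 337/316 = -1/4860 - 337/316 = -204767/191970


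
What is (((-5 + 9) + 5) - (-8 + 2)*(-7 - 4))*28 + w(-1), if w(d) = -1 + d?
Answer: -1598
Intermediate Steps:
(((-5 + 9) + 5) - (-8 + 2)*(-7 - 4))*28 + w(-1) = (((-5 + 9) + 5) - (-8 + 2)*(-7 - 4))*28 + (-1 - 1) = ((4 + 5) - (-6)*(-11))*28 - 2 = (9 - 1*66)*28 - 2 = (9 - 66)*28 - 2 = -57*28 - 2 = -1596 - 2 = -1598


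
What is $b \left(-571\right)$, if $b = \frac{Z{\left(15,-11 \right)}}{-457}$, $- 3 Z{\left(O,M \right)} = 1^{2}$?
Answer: $- \frac{571}{1371} \approx -0.41648$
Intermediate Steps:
$Z{\left(O,M \right)} = - \frac{1}{3}$ ($Z{\left(O,M \right)} = - \frac{1^{2}}{3} = \left(- \frac{1}{3}\right) 1 = - \frac{1}{3}$)
$b = \frac{1}{1371}$ ($b = - \frac{1}{3 \left(-457\right)} = \left(- \frac{1}{3}\right) \left(- \frac{1}{457}\right) = \frac{1}{1371} \approx 0.00072939$)
$b \left(-571\right) = \frac{1}{1371} \left(-571\right) = - \frac{571}{1371}$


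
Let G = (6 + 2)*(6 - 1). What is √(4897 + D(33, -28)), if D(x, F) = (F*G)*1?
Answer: √3777 ≈ 61.457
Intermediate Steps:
G = 40 (G = 8*5 = 40)
D(x, F) = 40*F (D(x, F) = (F*40)*1 = (40*F)*1 = 40*F)
√(4897 + D(33, -28)) = √(4897 + 40*(-28)) = √(4897 - 1120) = √3777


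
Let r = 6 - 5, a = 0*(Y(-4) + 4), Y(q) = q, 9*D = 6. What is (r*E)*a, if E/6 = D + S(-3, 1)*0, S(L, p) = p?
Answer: 0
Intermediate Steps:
D = ⅔ (D = (⅑)*6 = ⅔ ≈ 0.66667)
E = 4 (E = 6*(⅔ + 1*0) = 6*(⅔ + 0) = 6*(⅔) = 4)
a = 0 (a = 0*(-4 + 4) = 0*0 = 0)
r = 1
(r*E)*a = (1*4)*0 = 4*0 = 0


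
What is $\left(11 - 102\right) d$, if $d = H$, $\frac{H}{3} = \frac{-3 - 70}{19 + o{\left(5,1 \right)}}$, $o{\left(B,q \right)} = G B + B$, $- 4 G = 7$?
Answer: $\frac{79716}{61} \approx 1306.8$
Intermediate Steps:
$G = - \frac{7}{4}$ ($G = \left(- \frac{1}{4}\right) 7 = - \frac{7}{4} \approx -1.75$)
$o{\left(B,q \right)} = - \frac{3 B}{4}$ ($o{\left(B,q \right)} = - \frac{7 B}{4} + B = - \frac{3 B}{4}$)
$H = - \frac{876}{61}$ ($H = 3 \frac{-3 - 70}{19 - \frac{15}{4}} = 3 \left(- \frac{73}{19 - \frac{15}{4}}\right) = 3 \left(- \frac{73}{\frac{61}{4}}\right) = 3 \left(\left(-73\right) \frac{4}{61}\right) = 3 \left(- \frac{292}{61}\right) = - \frac{876}{61} \approx -14.361$)
$d = - \frac{876}{61} \approx -14.361$
$\left(11 - 102\right) d = \left(11 - 102\right) \left(- \frac{876}{61}\right) = \left(-91\right) \left(- \frac{876}{61}\right) = \frac{79716}{61}$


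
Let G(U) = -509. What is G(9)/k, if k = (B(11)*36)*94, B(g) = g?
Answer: -509/37224 ≈ -0.013674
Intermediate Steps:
k = 37224 (k = (11*36)*94 = 396*94 = 37224)
G(9)/k = -509/37224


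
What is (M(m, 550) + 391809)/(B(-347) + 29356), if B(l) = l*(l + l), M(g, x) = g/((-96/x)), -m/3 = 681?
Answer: 2152073/1440928 ≈ 1.4935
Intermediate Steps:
m = -2043 (m = -3*681 = -2043)
M(g, x) = -g*x/96 (M(g, x) = g*(-x/96) = -g*x/96)
B(l) = 2*l**2 (B(l) = l*(2*l) = 2*l**2)
(M(m, 550) + 391809)/(B(-347) + 29356) = (-1/96*(-2043)*550 + 391809)/(2*(-347)**2 + 29356) = (187275/16 + 391809)/(2*120409 + 29356) = 6456219/(16*(240818 + 29356)) = (6456219/16)/270174 = (6456219/16)*(1/270174) = 2152073/1440928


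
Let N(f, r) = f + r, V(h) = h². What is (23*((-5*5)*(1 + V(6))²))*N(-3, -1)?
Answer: 3148700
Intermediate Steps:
(23*((-5*5)*(1 + V(6))²))*N(-3, -1) = (23*((-5*5)*(1 + 6²)²))*(-3 - 1) = (23*(-25*(1 + 36)²))*(-4) = (23*(-25*37²))*(-4) = (23*(-25*1369))*(-4) = (23*(-34225))*(-4) = -787175*(-4) = 3148700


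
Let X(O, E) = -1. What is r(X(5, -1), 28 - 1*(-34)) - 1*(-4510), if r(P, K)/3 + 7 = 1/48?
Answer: 71825/16 ≈ 4489.1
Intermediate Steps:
r(P, K) = -335/16 (r(P, K) = -21 + 3/48 = -21 + 3*(1/48) = -21 + 1/16 = -335/16)
r(X(5, -1), 28 - 1*(-34)) - 1*(-4510) = -335/16 - 1*(-4510) = -335/16 + 4510 = 71825/16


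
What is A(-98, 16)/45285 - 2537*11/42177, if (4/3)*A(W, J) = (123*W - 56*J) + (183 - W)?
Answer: -2219365073/2546647260 ≈ -0.87148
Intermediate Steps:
A(W, J) = 549/4 - 42*J + 183*W/2 (A(W, J) = 3*((123*W - 56*J) + (183 - W))/4 = 3*((-56*J + 123*W) + (183 - W))/4 = 3*(183 - 56*J + 122*W)/4 = 549/4 - 42*J + 183*W/2)
A(-98, 16)/45285 - 2537*11/42177 = (549/4 - 42*16 + (183/2)*(-98))/45285 - 2537*11/42177 = (549/4 - 672 - 8967)*(1/45285) - 27907*1/42177 = -38007/4*1/45285 - 27907/42177 = -12669/60380 - 27907/42177 = -2219365073/2546647260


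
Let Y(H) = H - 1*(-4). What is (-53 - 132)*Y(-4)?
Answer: 0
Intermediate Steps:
Y(H) = 4 + H (Y(H) = H + 4 = 4 + H)
(-53 - 132)*Y(-4) = (-53 - 132)*(4 - 4) = -185*0 = 0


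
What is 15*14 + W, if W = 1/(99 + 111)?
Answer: 44101/210 ≈ 210.00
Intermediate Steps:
W = 1/210 ≈ 0.0047619
15*14 + W = 15*14 + 1/210 = 210 + 1/210 = 44101/210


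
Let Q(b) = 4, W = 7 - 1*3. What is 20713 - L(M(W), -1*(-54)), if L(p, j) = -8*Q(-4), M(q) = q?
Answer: 20745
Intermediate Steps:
W = 4 (W = 7 - 3 = 4)
L(p, j) = -32 (L(p, j) = -8*4 = -32)
20713 - L(M(W), -1*(-54)) = 20713 - 1*(-32) = 20713 + 32 = 20745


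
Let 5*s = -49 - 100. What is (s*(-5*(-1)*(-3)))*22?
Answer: 9834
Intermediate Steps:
s = -149/5 (s = (-49 - 100)/5 = (⅕)*(-149) = -149/5 ≈ -29.800)
(s*(-5*(-1)*(-3)))*22 = -149*(-5*(-1))*(-3)/5*22 = -149*(-3)*22 = -149/5*(-15)*22 = 447*22 = 9834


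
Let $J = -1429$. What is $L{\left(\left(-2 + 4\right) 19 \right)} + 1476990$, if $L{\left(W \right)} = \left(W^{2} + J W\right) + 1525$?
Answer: $1425657$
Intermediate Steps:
$L{\left(W \right)} = 1525 + W^{2} - 1429 W$ ($L{\left(W \right)} = \left(W^{2} - 1429 W\right) + 1525 = 1525 + W^{2} - 1429 W$)
$L{\left(\left(-2 + 4\right) 19 \right)} + 1476990 = \left(1525 + \left(\left(-2 + 4\right) 19\right)^{2} - 1429 \left(-2 + 4\right) 19\right) + 1476990 = \left(1525 + \left(2 \cdot 19\right)^{2} - 1429 \cdot 2 \cdot 19\right) + 1476990 = \left(1525 + 38^{2} - 54302\right) + 1476990 = \left(1525 + 1444 - 54302\right) + 1476990 = -51333 + 1476990 = 1425657$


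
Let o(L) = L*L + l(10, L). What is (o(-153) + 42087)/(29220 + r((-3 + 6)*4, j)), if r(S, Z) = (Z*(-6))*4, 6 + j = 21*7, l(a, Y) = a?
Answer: 32753/12918 ≈ 2.5355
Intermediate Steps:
j = 141 (j = -6 + 21*7 = -6 + 147 = 141)
r(S, Z) = -24*Z (r(S, Z) = -6*Z*4 = -24*Z)
o(L) = 10 + L² (o(L) = L*L + 10 = L² + 10 = 10 + L²)
(o(-153) + 42087)/(29220 + r((-3 + 6)*4, j)) = ((10 + (-153)²) + 42087)/(29220 - 24*141) = ((10 + 23409) + 42087)/(29220 - 3384) = (23419 + 42087)/25836 = 65506*(1/25836) = 32753/12918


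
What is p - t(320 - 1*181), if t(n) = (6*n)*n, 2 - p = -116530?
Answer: 606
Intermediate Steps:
p = 116532 (p = 2 - 1*(-116530) = 2 + 116530 = 116532)
t(n) = 6*n**2
p - t(320 - 1*181) = 116532 - 6*(320 - 1*181)**2 = 116532 - 6*(320 - 181)**2 = 116532 - 6*139**2 = 116532 - 6*19321 = 116532 - 1*115926 = 116532 - 115926 = 606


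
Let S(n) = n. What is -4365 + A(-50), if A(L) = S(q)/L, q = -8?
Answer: -109121/25 ≈ -4364.8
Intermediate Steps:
A(L) = -8/L
-4365 + A(-50) = -4365 - 8/(-50) = -4365 - 8*(-1/50) = -4365 + 4/25 = -109121/25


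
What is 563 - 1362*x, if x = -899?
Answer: 1225001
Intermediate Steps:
563 - 1362*x = 563 - 1362*(-899) = 563 + 1224438 = 1225001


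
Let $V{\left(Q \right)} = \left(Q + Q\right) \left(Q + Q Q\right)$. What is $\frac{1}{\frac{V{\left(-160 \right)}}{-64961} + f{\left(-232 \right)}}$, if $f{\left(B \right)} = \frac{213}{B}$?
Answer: $\frac{15070952}{1874828907} \approx 0.0080386$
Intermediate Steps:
$V{\left(Q \right)} = 2 Q \left(Q + Q^{2}\right)$
$\frac{1}{\frac{V{\left(-160 \right)}}{-64961} + f{\left(-232 \right)}} = \frac{1}{\frac{2 \left(-160\right)^{2} \left(1 - 160\right)}{-64961} + \frac{213}{-232}} = \frac{1}{2 \cdot 25600 \left(-159\right) \left(- \frac{1}{64961}\right) + 213 \left(- \frac{1}{232}\right)} = \frac{1}{\left(-8140800\right) \left(- \frac{1}{64961}\right) - \frac{213}{232}} = \frac{1}{\frac{8140800}{64961} - \frac{213}{232}} = \frac{1}{\frac{1874828907}{15070952}} = \frac{15070952}{1874828907}$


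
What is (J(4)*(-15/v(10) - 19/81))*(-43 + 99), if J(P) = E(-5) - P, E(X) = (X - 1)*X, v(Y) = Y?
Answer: -204568/81 ≈ -2525.5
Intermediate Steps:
E(X) = X*(-1 + X) (E(X) = (-1 + X)*X = X*(-1 + X))
J(P) = 30 - P (J(P) = -5*(-1 - 5) - P = -5*(-6) - P = 30 - P)
(J(4)*(-15/v(10) - 19/81))*(-43 + 99) = ((30 - 1*4)*(-15/10 - 19/81))*(-43 + 99) = ((30 - 4)*(-15*1/10 - 19*1/81))*56 = (26*(-3/2 - 19/81))*56 = (26*(-281/162))*56 = -3653/81*56 = -204568/81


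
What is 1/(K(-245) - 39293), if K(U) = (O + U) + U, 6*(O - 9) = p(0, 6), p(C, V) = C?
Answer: -1/39774 ≈ -2.5142e-5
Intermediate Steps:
O = 9 (O = 9 + (⅙)*0 = 9 + 0 = 9)
K(U) = 9 + 2*U (K(U) = (9 + U) + U = 9 + 2*U)
1/(K(-245) - 39293) = 1/((9 + 2*(-245)) - 39293) = 1/((9 - 490) - 39293) = 1/(-481 - 39293) = 1/(-39774) = -1/39774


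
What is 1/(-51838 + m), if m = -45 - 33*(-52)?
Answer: -1/50167 ≈ -1.9933e-5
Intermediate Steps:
m = 1671 (m = -45 + 1716 = 1671)
1/(-51838 + m) = 1/(-51838 + 1671) = 1/(-50167) = -1/50167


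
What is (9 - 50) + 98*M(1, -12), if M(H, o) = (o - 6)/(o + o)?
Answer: 65/2 ≈ 32.500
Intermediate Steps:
M(H, o) = (-6 + o)/(2*o) (M(H, o) = (-6 + o)/((2*o)) = (-6 + o)*(1/(2*o)) = (-6 + o)/(2*o))
(9 - 50) + 98*M(1, -12) = (9 - 50) + 98*((½)*(-6 - 12)/(-12)) = -41 + 98*((½)*(-1/12)*(-18)) = -41 + 98*(¾) = -41 + 147/2 = 65/2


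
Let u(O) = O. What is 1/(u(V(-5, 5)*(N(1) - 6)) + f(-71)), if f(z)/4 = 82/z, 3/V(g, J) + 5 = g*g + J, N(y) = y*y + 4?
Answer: -1775/8413 ≈ -0.21098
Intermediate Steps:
N(y) = 4 + y² (N(y) = y² + 4 = 4 + y²)
V(g, J) = 3/(-5 + J + g²) (V(g, J) = 3/(-5 + (g*g + J)) = 3/(-5 + (g² + J)) = 3/(-5 + (J + g²)) = 3/(-5 + J + g²))
f(z) = 328/z (f(z) = 4*(82/z) = 328/z)
1/(u(V(-5, 5)*(N(1) - 6)) + f(-71)) = 1/((3/(-5 + 5 + (-5)²))*((4 + 1²) - 6) + 328/(-71)) = 1/((3/(-5 + 5 + 25))*((4 + 1) - 6) + 328*(-1/71)) = 1/((3/25)*(5 - 6) - 328/71) = 1/((3*(1/25))*(-1) - 328/71) = 1/((3/25)*(-1) - 328/71) = 1/(-3/25 - 328/71) = 1/(-8413/1775) = -1775/8413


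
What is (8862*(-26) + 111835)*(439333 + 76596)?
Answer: -61177313033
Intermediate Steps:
(8862*(-26) + 111835)*(439333 + 76596) = (-230412 + 111835)*515929 = -118577*515929 = -61177313033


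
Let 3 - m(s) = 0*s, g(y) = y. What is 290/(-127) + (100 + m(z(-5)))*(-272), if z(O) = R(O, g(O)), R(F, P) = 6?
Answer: -3558322/127 ≈ -28018.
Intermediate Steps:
z(O) = 6
m(s) = 3 (m(s) = 3 - 0*s = 3 - 1*0 = 3 + 0 = 3)
290/(-127) + (100 + m(z(-5)))*(-272) = 290/(-127) + (100 + 3)*(-272) = 290*(-1/127) + 103*(-272) = -290/127 - 28016 = -3558322/127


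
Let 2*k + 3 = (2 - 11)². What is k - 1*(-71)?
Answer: 110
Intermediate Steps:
k = 39 (k = -3/2 + (2 - 11)²/2 = -3/2 + (½)*(-9)² = -3/2 + (½)*81 = -3/2 + 81/2 = 39)
k - 1*(-71) = 39 - 1*(-71) = 39 + 71 = 110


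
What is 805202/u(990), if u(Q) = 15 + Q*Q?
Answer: 805202/980115 ≈ 0.82154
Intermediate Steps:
u(Q) = 15 + Q**2
805202/u(990) = 805202/(15 + 990**2) = 805202/(15 + 980100) = 805202/980115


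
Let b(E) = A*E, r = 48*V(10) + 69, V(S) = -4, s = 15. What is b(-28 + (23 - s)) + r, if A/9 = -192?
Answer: 34437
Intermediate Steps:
A = -1728 (A = 9*(-192) = -1728)
r = -123 (r = 48*(-4) + 69 = -192 + 69 = -123)
b(E) = -1728*E
b(-28 + (23 - s)) + r = -1728*(-28 + (23 - 1*15)) - 123 = -1728*(-28 + (23 - 15)) - 123 = -1728*(-28 + 8) - 123 = -1728*(-20) - 123 = 34560 - 123 = 34437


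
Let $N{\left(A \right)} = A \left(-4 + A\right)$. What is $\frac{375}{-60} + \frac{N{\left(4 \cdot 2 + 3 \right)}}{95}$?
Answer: $- \frac{2067}{380} \approx -5.4395$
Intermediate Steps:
$\frac{375}{-60} + \frac{N{\left(4 \cdot 2 + 3 \right)}}{95} = \frac{375}{-60} + \frac{\left(4 \cdot 2 + 3\right) \left(-4 + \left(4 \cdot 2 + 3\right)\right)}{95} = 375 \left(- \frac{1}{60}\right) + \left(8 + 3\right) \left(-4 + \left(8 + 3\right)\right) \frac{1}{95} = - \frac{25}{4} + 11 \left(-4 + 11\right) \frac{1}{95} = - \frac{25}{4} + 11 \cdot 7 \cdot \frac{1}{95} = - \frac{25}{4} + 77 \cdot \frac{1}{95} = - \frac{25}{4} + \frac{77}{95} = - \frac{2067}{380}$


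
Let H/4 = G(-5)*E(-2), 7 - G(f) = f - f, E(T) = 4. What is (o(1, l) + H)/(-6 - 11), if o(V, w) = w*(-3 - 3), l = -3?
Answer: -130/17 ≈ -7.6471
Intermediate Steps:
G(f) = 7 (G(f) = 7 - (f - f) = 7 - 1*0 = 7 + 0 = 7)
o(V, w) = -6*w (o(V, w) = w*(-6) = -6*w)
H = 112 (H = 4*(7*4) = 4*28 = 112)
(o(1, l) + H)/(-6 - 11) = (-6*(-3) + 112)/(-6 - 11) = (18 + 112)/(-17) = -1/17*130 = -130/17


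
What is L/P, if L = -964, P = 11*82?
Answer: -482/451 ≈ -1.0687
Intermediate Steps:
P = 902
L/P = -964/902 = -964*1/902 = -482/451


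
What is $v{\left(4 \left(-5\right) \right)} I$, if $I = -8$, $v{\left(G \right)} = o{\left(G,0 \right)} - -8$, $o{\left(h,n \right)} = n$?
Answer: $-64$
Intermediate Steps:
$v{\left(G \right)} = 8$ ($v{\left(G \right)} = 0 - -8 = 0 + 8 = 8$)
$v{\left(4 \left(-5\right) \right)} I = 8 \left(-8\right) = -64$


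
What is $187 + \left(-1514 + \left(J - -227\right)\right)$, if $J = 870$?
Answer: $-230$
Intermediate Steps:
$187 + \left(-1514 + \left(J - -227\right)\right) = 187 + \left(-1514 + \left(870 - -227\right)\right) = 187 + \left(-1514 + \left(870 + \left(-192 + 419\right)\right)\right) = 187 + \left(-1514 + \left(870 + 227\right)\right) = 187 + \left(-1514 + 1097\right) = 187 - 417 = -230$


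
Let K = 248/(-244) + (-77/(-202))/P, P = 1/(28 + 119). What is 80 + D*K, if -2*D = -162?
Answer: 55898495/12322 ≈ 4536.5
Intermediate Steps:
D = 81 (D = -1/2*(-162) = 81)
P = 1/147 ≈ 0.0068027
K = 677935/12322 (K = 248/(-244) + (-77/(-202))/(1/147) = 248*(-1/244) - 77*(-1/202)*147 = -62/61 + (77/202)*147 = -62/61 + 11319/202 = 677935/12322 ≈ 55.018)
80 + D*K = 80 + 81*(677935/12322) = 80 + 54912735/12322 = 55898495/12322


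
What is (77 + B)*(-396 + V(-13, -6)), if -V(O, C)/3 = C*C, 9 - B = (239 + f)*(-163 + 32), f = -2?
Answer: -15691032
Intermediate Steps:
B = 31056 (B = 9 - (239 - 2)*(-163 + 32) = 9 - 237*(-131) = 9 - 1*(-31047) = 9 + 31047 = 31056)
V(O, C) = -3*C² (V(O, C) = -3*C*C = -3*C²)
(77 + B)*(-396 + V(-13, -6)) = (77 + 31056)*(-396 - 3*(-6)²) = 31133*(-396 - 3*36) = 31133*(-396 - 108) = 31133*(-504) = -15691032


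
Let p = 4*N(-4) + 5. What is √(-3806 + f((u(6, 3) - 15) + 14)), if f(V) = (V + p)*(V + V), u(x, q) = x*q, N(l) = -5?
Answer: I*√3738 ≈ 61.139*I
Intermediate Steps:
p = -15 (p = 4*(-5) + 5 = -20 + 5 = -15)
u(x, q) = q*x
f(V) = 2*V*(-15 + V) (f(V) = (V - 15)*(V + V) = (-15 + V)*(2*V) = 2*V*(-15 + V))
√(-3806 + f((u(6, 3) - 15) + 14)) = √(-3806 + 2*((3*6 - 15) + 14)*(-15 + ((3*6 - 15) + 14))) = √(-3806 + 2*((18 - 15) + 14)*(-15 + ((18 - 15) + 14))) = √(-3806 + 2*(3 + 14)*(-15 + (3 + 14))) = √(-3806 + 2*17*(-15 + 17)) = √(-3806 + 2*17*2) = √(-3806 + 68) = √(-3738) = I*√3738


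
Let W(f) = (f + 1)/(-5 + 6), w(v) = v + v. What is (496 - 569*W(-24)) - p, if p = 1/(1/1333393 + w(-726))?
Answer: 26297866096598/1936086635 ≈ 13583.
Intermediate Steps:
w(v) = 2*v
W(f) = 1 + f (W(f) = (1 + f)/1 = (1 + f)*1 = 1 + f)
p = -1333393/1936086635 (p = 1/(1/1333393 + 2*(-726)) = 1/(1/1333393 - 1452) = 1/(-1936086635/1333393) = -1333393/1936086635 ≈ -0.00068871)
(496 - 569*W(-24)) - p = (496 - 569*(1 - 24)) - 1*(-1333393/1936086635) = (496 - 569*(-23)) + 1333393/1936086635 = (496 + 13087) + 1333393/1936086635 = 13583 + 1333393/1936086635 = 26297866096598/1936086635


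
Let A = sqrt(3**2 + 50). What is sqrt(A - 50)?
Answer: sqrt(-50 + sqrt(59)) ≈ 6.5053*I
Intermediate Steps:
A = sqrt(59) (A = sqrt(9 + 50) = sqrt(59) ≈ 7.6811)
sqrt(A - 50) = sqrt(sqrt(59) - 50) = sqrt(-50 + sqrt(59))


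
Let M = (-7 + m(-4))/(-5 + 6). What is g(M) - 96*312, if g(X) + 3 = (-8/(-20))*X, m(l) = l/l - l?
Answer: -149779/5 ≈ -29956.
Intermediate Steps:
m(l) = 1 - l
M = -2 (M = (-7 + (1 - 1*(-4)))/(-5 + 6) = (-7 + (1 + 4))/1 = (-7 + 5)*1 = -2*1 = -2)
g(X) = -3 + 2*X/5 (g(X) = -3 + (-8/(-20))*X = -3 + (-8*(-1/20))*X = -3 + 2*X/5)
g(M) - 96*312 = (-3 + (⅖)*(-2)) - 96*312 = (-3 - ⅘) - 29952 = -19/5 - 29952 = -149779/5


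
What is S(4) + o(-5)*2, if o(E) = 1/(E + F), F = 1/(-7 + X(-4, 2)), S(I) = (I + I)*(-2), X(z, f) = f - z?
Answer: -49/3 ≈ -16.333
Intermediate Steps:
S(I) = -4*I (S(I) = (2*I)*(-2) = -4*I)
F = -1 (F = 1/(-7 + (2 - 1*(-4))) = 1/(-7 + (2 + 4)) = 1/(-7 + 6) = 1/(-1) = -1)
o(E) = 1/(-1 + E) (o(E) = 1/(E - 1) = 1/(-1 + E))
S(4) + o(-5)*2 = -4*4 + 2/(-1 - 5) = -16 + 2/(-6) = -16 - 1/6*2 = -16 - 1/3 = -49/3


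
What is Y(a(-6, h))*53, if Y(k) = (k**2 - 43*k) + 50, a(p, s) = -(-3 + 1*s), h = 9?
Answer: 18232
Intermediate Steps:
a(p, s) = 3 - s (a(p, s) = -(-3 + s) = 3 - s)
Y(k) = 50 + k**2 - 43*k
Y(a(-6, h))*53 = (50 + (3 - 1*9)**2 - 43*(3 - 1*9))*53 = (50 + (3 - 9)**2 - 43*(3 - 9))*53 = (50 + (-6)**2 - 43*(-6))*53 = (50 + 36 + 258)*53 = 344*53 = 18232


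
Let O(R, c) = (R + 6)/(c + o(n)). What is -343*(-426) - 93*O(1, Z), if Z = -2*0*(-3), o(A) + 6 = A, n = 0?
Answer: 292453/2 ≈ 1.4623e+5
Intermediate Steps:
o(A) = -6 + A
Z = 0 (Z = 0*(-3) = 0)
O(R, c) = (6 + R)/(-6 + c) (O(R, c) = (R + 6)/(c + (-6 + 0)) = (6 + R)/(c - 6) = (6 + R)/(-6 + c))
-343*(-426) - 93*O(1, Z) = -343*(-426) - 93*(6 + 1)/(-6 + 0) = 146118 - 93*7/(-6) = 146118 - (-31)*7/2 = 146118 - 93*(-7/6) = 146118 + 217/2 = 292453/2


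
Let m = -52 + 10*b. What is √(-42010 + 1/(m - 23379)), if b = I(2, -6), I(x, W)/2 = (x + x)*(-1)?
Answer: I*√23221746776721/23511 ≈ 204.96*I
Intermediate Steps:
I(x, W) = -4*x (I(x, W) = 2*((x + x)*(-1)) = 2*((2*x)*(-1)) = 2*(-2*x) = -4*x)
b = -8 (b = -4*2 = -8)
m = -132 (m = -52 + 10*(-8) = -52 - 80 = -132)
√(-42010 + 1/(m - 23379)) = √(-42010 + 1/(-132 - 23379)) = √(-42010 + 1/(-23511)) = √(-42010 - 1/23511) = √(-987697111/23511) = I*√23221746776721/23511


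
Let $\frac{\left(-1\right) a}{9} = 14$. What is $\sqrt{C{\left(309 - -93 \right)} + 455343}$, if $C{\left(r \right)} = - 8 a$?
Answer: $\sqrt{456351} \approx 675.54$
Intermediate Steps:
$a = -126$ ($a = \left(-9\right) 14 = -126$)
$C{\left(r \right)} = 1008$ ($C{\left(r \right)} = \left(-8\right) \left(-126\right) = 1008$)
$\sqrt{C{\left(309 - -93 \right)} + 455343} = \sqrt{1008 + 455343} = \sqrt{456351}$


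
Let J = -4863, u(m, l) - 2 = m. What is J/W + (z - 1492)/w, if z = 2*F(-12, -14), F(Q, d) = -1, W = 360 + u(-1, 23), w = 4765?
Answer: -23711529/1720165 ≈ -13.784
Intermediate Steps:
u(m, l) = 2 + m
W = 361 (W = 360 + (2 - 1) = 360 + 1 = 361)
z = -2 (z = 2*(-1) = -2)
J/W + (z - 1492)/w = -4863/361 + (-2 - 1492)/4765 = -4863*1/361 - 1494*1/4765 = -4863/361 - 1494/4765 = -23711529/1720165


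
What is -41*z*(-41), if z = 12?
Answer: 20172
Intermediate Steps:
-41*z*(-41) = -41*12*(-41) = -492*(-41) = 20172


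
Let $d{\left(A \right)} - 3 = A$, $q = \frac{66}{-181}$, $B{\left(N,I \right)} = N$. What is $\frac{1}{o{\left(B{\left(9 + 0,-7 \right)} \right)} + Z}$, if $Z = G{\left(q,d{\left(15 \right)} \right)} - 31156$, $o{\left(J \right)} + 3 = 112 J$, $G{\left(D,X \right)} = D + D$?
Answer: $- \frac{181}{5457463} \approx -3.3166 \cdot 10^{-5}$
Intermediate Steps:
$q = - \frac{66}{181}$ ($q = 66 \left(- \frac{1}{181}\right) = - \frac{66}{181} \approx -0.36464$)
$d{\left(A \right)} = 3 + A$
$G{\left(D,X \right)} = 2 D$
$o{\left(J \right)} = -3 + 112 J$
$Z = - \frac{5639368}{181}$ ($Z = 2 \left(- \frac{66}{181}\right) - 31156 = - \frac{132}{181} - 31156 = - \frac{5639368}{181} \approx -31157.0$)
$\frac{1}{o{\left(B{\left(9 + 0,-7 \right)} \right)} + Z} = \frac{1}{\left(-3 + 112 \left(9 + 0\right)\right) - \frac{5639368}{181}} = \frac{1}{\left(-3 + 112 \cdot 9\right) - \frac{5639368}{181}} = \frac{1}{\left(-3 + 1008\right) - \frac{5639368}{181}} = \frac{1}{1005 - \frac{5639368}{181}} = \frac{1}{- \frac{5457463}{181}} = - \frac{181}{5457463}$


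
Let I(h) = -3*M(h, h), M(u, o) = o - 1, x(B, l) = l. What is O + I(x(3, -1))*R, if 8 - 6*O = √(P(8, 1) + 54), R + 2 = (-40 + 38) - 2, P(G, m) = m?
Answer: -104/3 - √55/6 ≈ -35.903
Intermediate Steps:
M(u, o) = -1 + o
R = -6 (R = -2 + ((-40 + 38) - 2) = -2 + (-2 - 2) = -2 - 4 = -6)
I(h) = 3 - 3*h (I(h) = -3*(-1 + h) = 3 - 3*h)
O = 4/3 - √55/6 (O = 4/3 - √(1 + 54)/6 = 4/3 - √55/6 ≈ 0.097300)
O + I(x(3, -1))*R = (4/3 - √55/6) + (3 - 3*(-1))*(-6) = (4/3 - √55/6) + (3 + 3)*(-6) = (4/3 - √55/6) + 6*(-6) = (4/3 - √55/6) - 36 = -104/3 - √55/6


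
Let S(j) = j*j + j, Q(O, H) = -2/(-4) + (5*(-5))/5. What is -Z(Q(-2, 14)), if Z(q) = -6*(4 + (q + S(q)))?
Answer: 183/2 ≈ 91.500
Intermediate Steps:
Q(O, H) = -9/2 (Q(O, H) = -2*(-1/4) - 25*1/5 = 1/2 - 5 = -9/2)
S(j) = j + j**2 (S(j) = j**2 + j = j + j**2)
Z(q) = -24 - 6*q - 6*q*(1 + q) (Z(q) = -6*(4 + (q + q*(1 + q))) = -6*(4 + q + q*(1 + q)) = -24 - 6*q - 6*q*(1 + q))
-Z(Q(-2, 14)) = -(-24 - 6*(-9/2) - 6*(-9/2)*(1 - 9/2)) = -(-24 + 27 - 6*(-9/2)*(-7/2)) = -(-24 + 27 - 189/2) = -1*(-183/2) = 183/2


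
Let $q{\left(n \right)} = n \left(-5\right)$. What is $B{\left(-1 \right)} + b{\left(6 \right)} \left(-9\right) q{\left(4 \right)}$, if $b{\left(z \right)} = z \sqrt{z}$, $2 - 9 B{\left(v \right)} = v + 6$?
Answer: $- \frac{1}{3} + 1080 \sqrt{6} \approx 2645.1$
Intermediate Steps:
$B{\left(v \right)} = - \frac{4}{9} - \frac{v}{9}$ ($B{\left(v \right)} = \frac{2}{9} - \frac{v + 6}{9} = \frac{2}{9} - \frac{6 + v}{9} = \frac{2}{9} - \left(\frac{2}{3} + \frac{v}{9}\right) = - \frac{4}{9} - \frac{v}{9}$)
$b{\left(z \right)} = z^{\frac{3}{2}}$
$q{\left(n \right)} = - 5 n$
$B{\left(-1 \right)} + b{\left(6 \right)} \left(-9\right) q{\left(4 \right)} = \left(- \frac{4}{9} - - \frac{1}{9}\right) + 6^{\frac{3}{2}} \left(-9\right) \left(\left(-5\right) 4\right) = \left(- \frac{4}{9} + \frac{1}{9}\right) + 6 \sqrt{6} \left(-9\right) \left(-20\right) = - \frac{1}{3} + - 54 \sqrt{6} \left(-20\right) = - \frac{1}{3} + 1080 \sqrt{6}$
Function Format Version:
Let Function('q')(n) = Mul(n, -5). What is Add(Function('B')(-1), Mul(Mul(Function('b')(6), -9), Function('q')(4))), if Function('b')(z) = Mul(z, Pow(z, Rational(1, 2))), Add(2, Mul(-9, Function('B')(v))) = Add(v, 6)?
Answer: Add(Rational(-1, 3), Mul(1080, Pow(6, Rational(1, 2)))) ≈ 2645.1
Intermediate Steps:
Function('B')(v) = Add(Rational(-4, 9), Mul(Rational(-1, 9), v)) (Function('B')(v) = Add(Rational(2, 9), Mul(Rational(-1, 9), Add(v, 6))) = Add(Rational(2, 9), Mul(Rational(-1, 9), Add(6, v))) = Add(Rational(2, 9), Add(Rational(-2, 3), Mul(Rational(-1, 9), v))) = Add(Rational(-4, 9), Mul(Rational(-1, 9), v)))
Function('b')(z) = Pow(z, Rational(3, 2))
Function('q')(n) = Mul(-5, n)
Add(Function('B')(-1), Mul(Mul(Function('b')(6), -9), Function('q')(4))) = Add(Add(Rational(-4, 9), Mul(Rational(-1, 9), -1)), Mul(Mul(Pow(6, Rational(3, 2)), -9), Mul(-5, 4))) = Add(Add(Rational(-4, 9), Rational(1, 9)), Mul(Mul(Mul(6, Pow(6, Rational(1, 2))), -9), -20)) = Add(Rational(-1, 3), Mul(Mul(-54, Pow(6, Rational(1, 2))), -20)) = Add(Rational(-1, 3), Mul(1080, Pow(6, Rational(1, 2))))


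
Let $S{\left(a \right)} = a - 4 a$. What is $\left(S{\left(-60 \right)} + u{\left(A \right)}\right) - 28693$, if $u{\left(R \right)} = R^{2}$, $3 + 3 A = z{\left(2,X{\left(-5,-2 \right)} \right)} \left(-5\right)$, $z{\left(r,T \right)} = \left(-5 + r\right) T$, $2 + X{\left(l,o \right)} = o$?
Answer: $-28072$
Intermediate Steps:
$X{\left(l,o \right)} = -2 + o$
$z{\left(r,T \right)} = T \left(-5 + r\right)$
$S{\left(a \right)} = - 3 a$
$A = -21$ ($A = -1 + \frac{\left(-2 - 2\right) \left(-5 + 2\right) \left(-5\right)}{3} = -1 + \frac{\left(-4\right) \left(-3\right) \left(-5\right)}{3} = -1 + \frac{12 \left(-5\right)}{3} = -1 + \frac{1}{3} \left(-60\right) = -1 - 20 = -21$)
$\left(S{\left(-60 \right)} + u{\left(A \right)}\right) - 28693 = \left(\left(-3\right) \left(-60\right) + \left(-21\right)^{2}\right) - 28693 = \left(180 + 441\right) - 28693 = 621 - 28693 = -28072$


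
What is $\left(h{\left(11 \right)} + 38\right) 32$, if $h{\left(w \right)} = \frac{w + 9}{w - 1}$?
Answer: $1280$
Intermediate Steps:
$h{\left(w \right)} = \frac{9 + w}{-1 + w}$
$\left(h{\left(11 \right)} + 38\right) 32 = \left(\frac{9 + 11}{-1 + 11} + 38\right) 32 = \left(\frac{1}{10} \cdot 20 + 38\right) 32 = \left(2 + 38\right) 32 = 40 \cdot 32 = 1280$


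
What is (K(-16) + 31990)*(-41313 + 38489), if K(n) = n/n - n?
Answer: -90387768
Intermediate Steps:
K(n) = 1 - n
(K(-16) + 31990)*(-41313 + 38489) = ((1 - 1*(-16)) + 31990)*(-41313 + 38489) = ((1 + 16) + 31990)*(-2824) = (17 + 31990)*(-2824) = 32007*(-2824) = -90387768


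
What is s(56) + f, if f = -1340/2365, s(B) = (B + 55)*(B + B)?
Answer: 5880068/473 ≈ 12431.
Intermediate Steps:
s(B) = 2*B*(55 + B) (s(B) = (55 + B)*(2*B) = 2*B*(55 + B))
f = -268/473 (f = -1340*1/2365 = -268/473 ≈ -0.56660)
s(56) + f = 2*56*(55 + 56) - 268/473 = 2*56*111 - 268/473 = 12432 - 268/473 = 5880068/473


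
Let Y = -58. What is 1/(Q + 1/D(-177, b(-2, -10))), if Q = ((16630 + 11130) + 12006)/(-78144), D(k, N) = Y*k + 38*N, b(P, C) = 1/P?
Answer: -400370784/203702029 ≈ -1.9655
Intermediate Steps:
b(P, C) = 1/P
D(k, N) = -58*k + 38*N
Q = -19883/39072 (Q = (27760 + 12006)*(-1/78144) = 39766*(-1/78144) = -19883/39072 ≈ -0.50888)
1/(Q + 1/D(-177, b(-2, -10))) = 1/(-19883/39072 + 1/(-58*(-177) + 38/(-2))) = 1/(-19883/39072 + 1/(10266 + 38*(-½))) = 1/(-19883/39072 + 1/(10266 - 19)) = 1/(-19883/39072 + 1/10247) = 1/(-203702029/400370784) = -400370784/203702029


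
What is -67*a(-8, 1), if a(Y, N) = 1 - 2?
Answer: 67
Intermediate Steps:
a(Y, N) = -1
-67*a(-8, 1) = -67*(-1) = 67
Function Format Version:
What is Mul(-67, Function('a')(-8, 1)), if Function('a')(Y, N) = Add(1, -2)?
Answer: 67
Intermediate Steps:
Function('a')(Y, N) = -1
Mul(-67, Function('a')(-8, 1)) = Mul(-67, -1) = 67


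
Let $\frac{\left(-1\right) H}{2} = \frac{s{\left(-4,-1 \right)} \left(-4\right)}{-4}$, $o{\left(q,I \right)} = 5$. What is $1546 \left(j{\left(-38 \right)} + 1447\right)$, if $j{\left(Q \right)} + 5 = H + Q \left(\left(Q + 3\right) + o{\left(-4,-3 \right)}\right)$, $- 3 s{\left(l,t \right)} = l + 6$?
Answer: $\frac{11981500}{3} \approx 3.9938 \cdot 10^{6}$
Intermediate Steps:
$s{\left(l,t \right)} = -2 - \frac{l}{3}$ ($s{\left(l,t \right)} = - \frac{l + 6}{3} = - \frac{6 + l}{3} = -2 - \frac{l}{3}$)
$H = \frac{4}{3}$ ($H = - 2 \frac{\left(-2 - - \frac{4}{3}\right) \left(-4\right)}{-4} = - 2 \left(-2 + \frac{4}{3}\right) \left(-4\right) \left(- \frac{1}{4}\right) = - 2 \left(- \frac{2}{3}\right) \left(-4\right) \left(- \frac{1}{4}\right) = - 2 \cdot \frac{8}{3} \left(- \frac{1}{4}\right) = \left(-2\right) \left(- \frac{2}{3}\right) = \frac{4}{3} \approx 1.3333$)
$j{\left(Q \right)} = - \frac{11}{3} + Q \left(8 + Q\right)$ ($j{\left(Q \right)} = -5 + \left(\frac{4}{3} + Q \left(\left(Q + 3\right) + 5\right)\right) = -5 + \left(\frac{4}{3} + Q \left(\left(3 + Q\right) + 5\right)\right) = -5 + \left(\frac{4}{3} + Q \left(8 + Q\right)\right) = - \frac{11}{3} + Q \left(8 + Q\right)$)
$1546 \left(j{\left(-38 \right)} + 1447\right) = 1546 \left(\left(- \frac{11}{3} + \left(-38\right)^{2} + 8 \left(-38\right)\right) + 1447\right) = 1546 \left(\left(- \frac{11}{3} + 1444 - 304\right) + 1447\right) = 1546 \left(\frac{3409}{3} + 1447\right) = 1546 \cdot \frac{7750}{3} = \frac{11981500}{3}$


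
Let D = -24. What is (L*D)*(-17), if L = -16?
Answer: -6528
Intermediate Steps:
(L*D)*(-17) = -16*(-24)*(-17) = 384*(-17) = -6528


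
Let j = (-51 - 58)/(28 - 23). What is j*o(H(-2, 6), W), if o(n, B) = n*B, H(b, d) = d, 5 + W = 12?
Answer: -4578/5 ≈ -915.60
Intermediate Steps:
W = 7 (W = -5 + 12 = 7)
o(n, B) = B*n
j = -109/5 ≈ -21.800
j*o(H(-2, 6), W) = -763*6/5 = -109/5*42 = -4578/5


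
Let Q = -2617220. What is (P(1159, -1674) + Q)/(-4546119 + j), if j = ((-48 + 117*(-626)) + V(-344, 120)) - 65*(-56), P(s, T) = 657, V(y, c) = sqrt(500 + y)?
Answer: 12077450381947/21305323461205 + 5233126*sqrt(39)/21305323461205 ≈ 0.56688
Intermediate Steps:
j = -69650 + 2*sqrt(39) (j = ((-48 + 117*(-626)) + sqrt(500 - 344)) - 65*(-56) = ((-48 - 73242) + sqrt(156)) + 3640 = (-73290 + 2*sqrt(39)) + 3640 = -69650 + 2*sqrt(39) ≈ -69638.)
(P(1159, -1674) + Q)/(-4546119 + j) = (657 - 2617220)/(-4546119 + (-69650 + 2*sqrt(39))) = -2616563/(-4615769 + 2*sqrt(39))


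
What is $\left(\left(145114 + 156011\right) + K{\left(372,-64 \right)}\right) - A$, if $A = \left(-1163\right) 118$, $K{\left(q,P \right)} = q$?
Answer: $438731$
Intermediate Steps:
$A = -137234$
$\left(\left(145114 + 156011\right) + K{\left(372,-64 \right)}\right) - A = \left(\left(145114 + 156011\right) + 372\right) - -137234 = \left(301125 + 372\right) + 137234 = 301497 + 137234 = 438731$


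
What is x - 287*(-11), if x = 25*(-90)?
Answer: 907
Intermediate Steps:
x = -2250
x - 287*(-11) = -2250 - 287*(-11) = -2250 - 1*(-3157) = -2250 + 3157 = 907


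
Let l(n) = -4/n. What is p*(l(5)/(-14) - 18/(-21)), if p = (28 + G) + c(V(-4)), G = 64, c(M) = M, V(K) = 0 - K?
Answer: 3072/35 ≈ 87.771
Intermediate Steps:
V(K) = -K
p = 96 (p = (28 + 64) - 1*(-4) = 92 + 4 = 96)
p*(l(5)/(-14) - 18/(-21)) = 96*(-4/5/(-14) - 18/(-21)) = 96*(-4*1/5*(-1/14) - 18*(-1/21)) = 96*(-4/5*(-1/14) + 6/7) = 96*(2/35 + 6/7) = 96*(32/35) = 3072/35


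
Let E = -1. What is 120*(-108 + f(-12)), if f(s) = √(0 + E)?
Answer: -12960 + 120*I ≈ -12960.0 + 120.0*I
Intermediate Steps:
f(s) = I (f(s) = √(0 - 1) = √(-1) = I)
120*(-108 + f(-12)) = 120*(-108 + I) = -12960 + 120*I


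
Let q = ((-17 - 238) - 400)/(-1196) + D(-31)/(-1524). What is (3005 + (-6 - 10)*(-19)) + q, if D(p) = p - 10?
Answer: 754046849/227838 ≈ 3309.6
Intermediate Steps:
D(p) = -10 + p
q = 130907/227838 (q = ((-17 - 238) - 400)/(-1196) + (-10 - 31)/(-1524) = (-255 - 400)*(-1/1196) - 41*(-1/1524) = -655*(-1/1196) + 41/1524 = 655/1196 + 41/1524 = 130907/227838 ≈ 0.57456)
(3005 + (-6 - 10)*(-19)) + q = (3005 + (-6 - 10)*(-19)) + 130907/227838 = (3005 - 16*(-19)) + 130907/227838 = (3005 + 304) + 130907/227838 = 3309 + 130907/227838 = 754046849/227838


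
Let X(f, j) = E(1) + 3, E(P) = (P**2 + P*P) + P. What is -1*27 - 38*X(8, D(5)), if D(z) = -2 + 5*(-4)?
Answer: -255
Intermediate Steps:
E(P) = P + 2*P**2 (E(P) = (P**2 + P**2) + P = 2*P**2 + P = P + 2*P**2)
D(z) = -22 (D(z) = -2 - 20 = -22)
X(f, j) = 6 (X(f, j) = 1*(1 + 2*1) + 3 = 1*(1 + 2) + 3 = 1*3 + 3 = 3 + 3 = 6)
-1*27 - 38*X(8, D(5)) = -1*27 - 38*6 = -27 - 228 = -255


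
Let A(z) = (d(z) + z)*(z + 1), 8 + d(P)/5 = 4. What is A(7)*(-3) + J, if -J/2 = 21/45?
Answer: 4666/15 ≈ 311.07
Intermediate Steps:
d(P) = -20 (d(P) = -40 + 5*4 = -40 + 20 = -20)
A(z) = (1 + z)*(-20 + z) (A(z) = (-20 + z)*(z + 1) = (-20 + z)*(1 + z) = (1 + z)*(-20 + z))
J = -14/15 (J = -42/45 = -2*7/15 = -14/15 ≈ -0.93333)
A(7)*(-3) + J = (-20 + 7² - 19*7)*(-3) - 14/15 = (-20 + 49 - 133)*(-3) - 14/15 = -104*(-3) - 14/15 = 312 - 14/15 = 4666/15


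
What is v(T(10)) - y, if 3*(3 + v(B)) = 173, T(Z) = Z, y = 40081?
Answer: -120079/3 ≈ -40026.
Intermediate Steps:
v(B) = 164/3 (v(B) = -3 + (1/3)*173 = -3 + 173/3 = 164/3)
v(T(10)) - y = 164/3 - 1*40081 = 164/3 - 40081 = -120079/3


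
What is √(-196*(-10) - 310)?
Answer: 5*√66 ≈ 40.620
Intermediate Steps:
√(-196*(-10) - 310) = √(-14*(-140) - 310) = √(1960 - 310) = √1650 = 5*√66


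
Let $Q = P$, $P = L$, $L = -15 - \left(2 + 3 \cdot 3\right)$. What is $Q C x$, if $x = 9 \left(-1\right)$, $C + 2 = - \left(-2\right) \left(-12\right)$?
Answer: $-6084$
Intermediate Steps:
$L = -26$ ($L = -15 - \left(2 + 9\right) = -15 - 11 = -26$)
$C = -26$ ($C = -2 - \left(-2\right) \left(-12\right) = -2 - 24 = -26$)
$P = -26$
$x = -9$
$Q = -26$
$Q C x = \left(-26\right) \left(-26\right) \left(-9\right) = 676 \left(-9\right) = -6084$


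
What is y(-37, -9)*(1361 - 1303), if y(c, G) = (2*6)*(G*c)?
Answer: 231768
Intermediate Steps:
y(c, G) = 12*G*c (y(c, G) = 12*(G*c) = 12*G*c)
y(-37, -9)*(1361 - 1303) = (12*(-9)*(-37))*(1361 - 1303) = 3996*58 = 231768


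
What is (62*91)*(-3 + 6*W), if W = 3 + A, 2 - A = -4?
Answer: 287742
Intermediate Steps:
A = 6 (A = 2 - 1*(-4) = 2 + 4 = 6)
W = 9 (W = 3 + 6 = 9)
(62*91)*(-3 + 6*W) = (62*91)*(-3 + 6*9) = 5642*(-3 + 54) = 5642*51 = 287742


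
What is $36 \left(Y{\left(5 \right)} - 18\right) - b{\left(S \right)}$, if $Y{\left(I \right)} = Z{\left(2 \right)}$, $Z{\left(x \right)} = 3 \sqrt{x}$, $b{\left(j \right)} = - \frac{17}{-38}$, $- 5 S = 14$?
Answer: $- \frac{24641}{38} + 108 \sqrt{2} \approx -495.71$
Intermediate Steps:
$S = - \frac{14}{5}$ ($S = \left(- \frac{1}{5}\right) 14 = - \frac{14}{5} \approx -2.8$)
$b{\left(j \right)} = \frac{17}{38}$ ($b{\left(j \right)} = \left(-17\right) \left(- \frac{1}{38}\right) = \frac{17}{38}$)
$Y{\left(I \right)} = 3 \sqrt{2}$
$36 \left(Y{\left(5 \right)} - 18\right) - b{\left(S \right)} = 36 \left(3 \sqrt{2} - 18\right) - \frac{17}{38} = 36 \left(-18 + 3 \sqrt{2}\right) - \frac{17}{38} = \left(-648 + 108 \sqrt{2}\right) - \frac{17}{38} = - \frac{24641}{38} + 108 \sqrt{2}$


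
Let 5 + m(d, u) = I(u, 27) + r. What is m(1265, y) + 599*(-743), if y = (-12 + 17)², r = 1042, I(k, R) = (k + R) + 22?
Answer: -443946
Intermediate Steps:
I(k, R) = 22 + R + k (I(k, R) = (R + k) + 22 = 22 + R + k)
y = 25 (y = 5² = 25)
m(d, u) = 1086 + u (m(d, u) = -5 + ((22 + 27 + u) + 1042) = -5 + ((49 + u) + 1042) = -5 + (1091 + u) = 1086 + u)
m(1265, y) + 599*(-743) = (1086 + 25) + 599*(-743) = 1111 - 445057 = -443946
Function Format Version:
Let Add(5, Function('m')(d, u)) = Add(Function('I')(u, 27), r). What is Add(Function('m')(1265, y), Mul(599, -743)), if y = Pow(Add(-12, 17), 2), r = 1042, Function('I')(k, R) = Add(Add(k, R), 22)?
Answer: -443946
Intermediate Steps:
Function('I')(k, R) = Add(22, R, k) (Function('I')(k, R) = Add(Add(R, k), 22) = Add(22, R, k))
y = 25 (y = Pow(5, 2) = 25)
Function('m')(d, u) = Add(1086, u) (Function('m')(d, u) = Add(-5, Add(Add(22, 27, u), 1042)) = Add(-5, Add(Add(49, u), 1042)) = Add(-5, Add(1091, u)) = Add(1086, u))
Add(Function('m')(1265, y), Mul(599, -743)) = Add(Add(1086, 25), Mul(599, -743)) = Add(1111, -445057) = -443946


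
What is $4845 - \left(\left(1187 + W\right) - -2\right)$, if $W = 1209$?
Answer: $2447$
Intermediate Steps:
$4845 - \left(\left(1187 + W\right) - -2\right) = 4845 - \left(\left(1187 + 1209\right) - -2\right) = 4845 - \left(2396 + 2\right) = 4845 - 2398 = 2447$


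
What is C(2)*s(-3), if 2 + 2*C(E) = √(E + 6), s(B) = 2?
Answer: -2 + 2*√2 ≈ 0.82843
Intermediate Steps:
C(E) = -1 + √(6 + E)/2 (C(E) = -1 + √(E + 6)/2 = -1 + √(6 + E)/2)
C(2)*s(-3) = (-1 + √(6 + 2)/2)*2 = (-1 + √8/2)*2 = (-1 + (2*√2)/2)*2 = (-1 + √2)*2 = -2 + 2*√2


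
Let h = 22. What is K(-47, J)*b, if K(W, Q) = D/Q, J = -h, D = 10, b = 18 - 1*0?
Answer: -90/11 ≈ -8.1818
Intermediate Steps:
b = 18 (b = 18 + 0 = 18)
J = -22 (J = -1*22 = -22)
K(W, Q) = 10/Q
K(-47, J)*b = (10/(-22))*18 = (10*(-1/22))*18 = -5/11*18 = -90/11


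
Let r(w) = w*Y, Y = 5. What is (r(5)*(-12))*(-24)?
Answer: 7200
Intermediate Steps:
r(w) = 5*w (r(w) = w*5 = 5*w)
(r(5)*(-12))*(-24) = ((5*5)*(-12))*(-24) = (25*(-12))*(-24) = -300*(-24) = 7200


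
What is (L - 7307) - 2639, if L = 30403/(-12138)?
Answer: -120754951/12138 ≈ -9948.5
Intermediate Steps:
L = -30403/12138 (L = 30403*(-1/12138) = -30403/12138 ≈ -2.5048)
(L - 7307) - 2639 = (-30403/12138 - 7307) - 2639 = -88722769/12138 - 2639 = -120754951/12138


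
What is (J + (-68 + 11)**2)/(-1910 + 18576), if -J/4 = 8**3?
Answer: 1201/16666 ≈ 0.072063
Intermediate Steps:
J = -2048 (J = -4*8**3 = -4*512 = -2048)
(J + (-68 + 11)**2)/(-1910 + 18576) = (-2048 + (-68 + 11)**2)/(-1910 + 18576) = (-2048 + (-57)**2)/16666 = (-2048 + 3249)*(1/16666) = 1201*(1/16666) = 1201/16666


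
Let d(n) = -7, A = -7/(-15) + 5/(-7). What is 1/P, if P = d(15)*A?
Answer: 15/26 ≈ 0.57692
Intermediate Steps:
A = -26/105 (A = -7*(-1/15) + 5*(-⅐) = 7/15 - 5/7 = -26/105 ≈ -0.24762)
P = 26/15 (P = -7*(-26/105) = 26/15 ≈ 1.7333)
1/P = 1/(26/15) = 15/26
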